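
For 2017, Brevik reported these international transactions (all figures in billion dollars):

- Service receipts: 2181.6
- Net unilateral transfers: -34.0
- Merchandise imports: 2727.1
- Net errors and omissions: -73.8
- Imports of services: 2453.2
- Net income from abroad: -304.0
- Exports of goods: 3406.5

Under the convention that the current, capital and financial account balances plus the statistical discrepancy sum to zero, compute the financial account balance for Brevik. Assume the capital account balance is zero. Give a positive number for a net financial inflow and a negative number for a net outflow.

Goods balance = 3406.5 - 2727.1 = 679.4
Services balance = 2181.6 - 2453.2 = -271.6
Trade balance (goods + services) = 679.4 + (-271.6) = 407.8
Net primary income = -304.0
Net secondary income = -34.0
Current account = 407.8 + (-304.0) + (-34.0) = 69.8
Financial account = -(69.8 + (-73.8)) = 4.0

4.0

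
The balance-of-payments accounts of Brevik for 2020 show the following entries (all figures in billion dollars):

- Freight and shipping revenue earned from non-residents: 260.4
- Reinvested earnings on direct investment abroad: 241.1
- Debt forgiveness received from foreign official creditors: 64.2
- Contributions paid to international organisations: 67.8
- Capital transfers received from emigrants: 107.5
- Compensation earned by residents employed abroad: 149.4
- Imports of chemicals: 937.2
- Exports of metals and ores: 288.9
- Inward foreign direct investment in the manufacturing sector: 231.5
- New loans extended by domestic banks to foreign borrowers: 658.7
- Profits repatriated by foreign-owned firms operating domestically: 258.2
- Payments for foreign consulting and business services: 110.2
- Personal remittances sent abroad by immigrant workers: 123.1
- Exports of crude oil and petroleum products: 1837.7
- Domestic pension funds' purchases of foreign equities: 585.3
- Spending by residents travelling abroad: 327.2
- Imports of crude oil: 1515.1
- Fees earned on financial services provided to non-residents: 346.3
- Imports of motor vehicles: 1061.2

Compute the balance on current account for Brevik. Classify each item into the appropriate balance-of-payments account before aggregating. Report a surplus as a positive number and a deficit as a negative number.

Goods: 1837.7 - 1061.2 - 937.2 - 1515.1 + 288.9 = -1386.9
Services: 346.3 + 260.4 - 327.2 - 110.2 = 169.3
Primary income: 149.4 + 241.1 - 258.2 = 132.3
Secondary income: -67.8 - 123.1 = -190.9
Current account = (-1386.9) + 169.3 + 132.3 + (-190.9) = -1276.2
(Excluded from the current account — capital account: debt forgiveness received from foreign official creditors 64.2, capital transfers received from emigrants 107.5; financial account: inward foreign direct investment in the manufacturing sector 231.5, new loans extended by domestic banks to foreign borrowers 658.7, domestic pension funds' purchases of foreign equities 585.3.)

-1276.2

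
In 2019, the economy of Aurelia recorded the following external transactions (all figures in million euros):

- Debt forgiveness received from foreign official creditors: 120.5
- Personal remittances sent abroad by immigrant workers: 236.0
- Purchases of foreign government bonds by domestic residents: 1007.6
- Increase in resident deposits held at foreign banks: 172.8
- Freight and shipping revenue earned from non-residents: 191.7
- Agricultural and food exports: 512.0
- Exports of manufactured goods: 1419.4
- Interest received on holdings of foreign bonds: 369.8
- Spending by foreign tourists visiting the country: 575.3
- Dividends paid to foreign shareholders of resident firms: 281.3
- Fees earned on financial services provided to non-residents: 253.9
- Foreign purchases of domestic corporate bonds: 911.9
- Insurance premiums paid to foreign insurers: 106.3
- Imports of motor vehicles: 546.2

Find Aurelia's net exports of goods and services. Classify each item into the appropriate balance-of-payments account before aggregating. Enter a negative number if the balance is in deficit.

2299.8

Goods: 1419.4 + 512.0 - 546.2 = 1385.2
Services: 253.9 + 191.7 + 575.3 - 106.3 = 914.6
Trade balance = 1385.2 + 914.6 = 2299.8
(Excluded from the trade balance — capital account: debt forgiveness received from foreign official creditors 120.5; secondary income: personal remittances sent abroad by immigrant workers 236.0; financial account: purchases of foreign government bonds by domestic residents 1007.6, increase in resident deposits held at foreign banks 172.8, foreign purchases of domestic corporate bonds 911.9; primary income: interest received on holdings of foreign bonds 369.8, dividends paid to foreign shareholders of resident firms 281.3.)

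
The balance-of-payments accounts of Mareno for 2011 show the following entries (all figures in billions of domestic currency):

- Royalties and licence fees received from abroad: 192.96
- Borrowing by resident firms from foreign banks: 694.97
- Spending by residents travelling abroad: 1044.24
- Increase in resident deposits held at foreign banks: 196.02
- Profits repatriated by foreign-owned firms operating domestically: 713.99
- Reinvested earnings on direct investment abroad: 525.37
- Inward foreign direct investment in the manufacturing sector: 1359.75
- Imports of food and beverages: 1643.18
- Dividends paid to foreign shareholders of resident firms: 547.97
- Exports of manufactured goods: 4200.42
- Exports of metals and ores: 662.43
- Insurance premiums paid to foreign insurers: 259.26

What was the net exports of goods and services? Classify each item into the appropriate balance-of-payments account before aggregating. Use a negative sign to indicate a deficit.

2109.13

Goods: -1643.18 + 662.43 + 4200.42 = 3219.67
Services: 192.96 - 1044.24 - 259.26 = -1110.54
Trade balance = 3219.67 + (-1110.54) = 2109.13
(Excluded from the trade balance — financial account: borrowing by resident firms from foreign banks 694.97, increase in resident deposits held at foreign banks 196.02, inward foreign direct investment in the manufacturing sector 1359.75; primary income: profits repatriated by foreign-owned firms operating domestically 713.99, reinvested earnings on direct investment abroad 525.37, dividends paid to foreign shareholders of resident firms 547.97.)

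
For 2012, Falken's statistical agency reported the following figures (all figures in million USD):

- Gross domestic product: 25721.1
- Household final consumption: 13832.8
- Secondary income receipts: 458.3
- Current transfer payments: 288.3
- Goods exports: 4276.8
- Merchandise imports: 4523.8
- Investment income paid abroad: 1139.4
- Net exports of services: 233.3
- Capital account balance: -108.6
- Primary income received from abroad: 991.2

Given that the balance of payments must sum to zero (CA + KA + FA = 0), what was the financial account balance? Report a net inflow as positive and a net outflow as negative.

Goods balance = 4276.8 - 4523.8 = -247.0
Services balance = 233.3
Trade balance (goods + services) = -247.0 + 233.3 = -13.7
Net primary income = 991.2 - 1139.4 = -148.2
Net secondary income = 458.3 - 288.3 = 170.0
Current account = -13.7 + (-148.2) + 170.0 = 8.1
Financial account = -(8.1 + (-108.6)) = 100.5

100.5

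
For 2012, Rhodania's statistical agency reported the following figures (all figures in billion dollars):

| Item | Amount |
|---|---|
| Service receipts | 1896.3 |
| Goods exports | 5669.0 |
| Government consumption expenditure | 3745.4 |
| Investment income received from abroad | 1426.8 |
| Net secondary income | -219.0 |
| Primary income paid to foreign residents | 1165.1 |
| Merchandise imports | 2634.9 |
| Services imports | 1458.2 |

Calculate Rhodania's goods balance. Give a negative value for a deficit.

3034.1

Goods balance = 5669.0 - 2634.9 = 3034.1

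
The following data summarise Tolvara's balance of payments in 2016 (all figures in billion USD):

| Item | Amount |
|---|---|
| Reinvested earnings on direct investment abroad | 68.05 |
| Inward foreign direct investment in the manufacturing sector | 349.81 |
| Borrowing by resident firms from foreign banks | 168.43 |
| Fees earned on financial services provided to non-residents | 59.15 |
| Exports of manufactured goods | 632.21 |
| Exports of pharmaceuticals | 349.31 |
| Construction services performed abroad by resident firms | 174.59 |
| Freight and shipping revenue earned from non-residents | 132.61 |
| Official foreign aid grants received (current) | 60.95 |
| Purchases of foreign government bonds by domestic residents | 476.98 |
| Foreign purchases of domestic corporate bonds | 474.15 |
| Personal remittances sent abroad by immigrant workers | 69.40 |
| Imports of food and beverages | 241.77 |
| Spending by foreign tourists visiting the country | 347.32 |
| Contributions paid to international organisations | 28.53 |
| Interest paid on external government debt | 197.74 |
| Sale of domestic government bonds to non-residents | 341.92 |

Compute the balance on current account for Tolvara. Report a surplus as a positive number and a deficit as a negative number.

Goods: 632.21 + 349.31 - 241.77 = 739.75
Services: 347.32 + 59.15 + 132.61 + 174.59 = 713.67
Primary income: 68.05 - 197.74 = -129.69
Secondary income: -28.53 + 60.95 - 69.40 = -36.98
Current account = 739.75 + 713.67 + (-129.69) + (-36.98) = 1286.75
(Excluded from the current account — financial account: inward foreign direct investment in the manufacturing sector 349.81, borrowing by resident firms from foreign banks 168.43, purchases of foreign government bonds by domestic residents 476.98, foreign purchases of domestic corporate bonds 474.15, sale of domestic government bonds to non-residents 341.92.)

1286.75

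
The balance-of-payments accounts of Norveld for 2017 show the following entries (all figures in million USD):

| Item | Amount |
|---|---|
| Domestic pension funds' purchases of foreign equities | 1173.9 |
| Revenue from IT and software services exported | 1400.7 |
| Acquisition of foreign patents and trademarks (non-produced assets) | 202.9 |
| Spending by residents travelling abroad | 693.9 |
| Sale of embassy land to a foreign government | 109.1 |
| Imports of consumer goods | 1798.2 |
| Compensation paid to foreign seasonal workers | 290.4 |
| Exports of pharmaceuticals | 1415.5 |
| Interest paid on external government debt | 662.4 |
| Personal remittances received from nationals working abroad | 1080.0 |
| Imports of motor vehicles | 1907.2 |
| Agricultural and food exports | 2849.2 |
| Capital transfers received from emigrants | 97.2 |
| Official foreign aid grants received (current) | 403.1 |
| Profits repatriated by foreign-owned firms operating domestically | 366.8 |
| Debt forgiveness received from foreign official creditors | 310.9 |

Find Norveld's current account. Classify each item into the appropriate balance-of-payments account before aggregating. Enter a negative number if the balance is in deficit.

Goods: 1415.5 + 2849.2 - 1907.2 - 1798.2 = 559.3
Services: 1400.7 - 693.9 = 706.8
Primary income: -662.4 - 366.8 - 290.4 = -1319.6
Secondary income: 1080.0 + 403.1 = 1483.1
Current account = 559.3 + 706.8 + (-1319.6) + 1483.1 = 1429.6
(Excluded from the current account — financial account: domestic pension funds' purchases of foreign equities 1173.9; capital account: acquisition of foreign patents and trademarks (non-produced assets) 202.9, sale of embassy land to a foreign government 109.1, capital transfers received from emigrants 97.2, debt forgiveness received from foreign official creditors 310.9.)

1429.6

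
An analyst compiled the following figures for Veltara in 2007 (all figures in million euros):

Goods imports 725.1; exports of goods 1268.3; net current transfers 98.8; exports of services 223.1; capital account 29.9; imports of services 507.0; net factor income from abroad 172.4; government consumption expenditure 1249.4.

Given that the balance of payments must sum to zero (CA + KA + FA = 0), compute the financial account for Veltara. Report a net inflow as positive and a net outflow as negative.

-560.4

Goods balance = 1268.3 - 725.1 = 543.2
Services balance = 223.1 - 507.0 = -283.9
Trade balance (goods + services) = 543.2 + (-283.9) = 259.3
Net primary income = 172.4
Net secondary income = 98.8
Current account = 259.3 + 172.4 + 98.8 = 530.5
Financial account = -(530.5 + 29.9) = -560.4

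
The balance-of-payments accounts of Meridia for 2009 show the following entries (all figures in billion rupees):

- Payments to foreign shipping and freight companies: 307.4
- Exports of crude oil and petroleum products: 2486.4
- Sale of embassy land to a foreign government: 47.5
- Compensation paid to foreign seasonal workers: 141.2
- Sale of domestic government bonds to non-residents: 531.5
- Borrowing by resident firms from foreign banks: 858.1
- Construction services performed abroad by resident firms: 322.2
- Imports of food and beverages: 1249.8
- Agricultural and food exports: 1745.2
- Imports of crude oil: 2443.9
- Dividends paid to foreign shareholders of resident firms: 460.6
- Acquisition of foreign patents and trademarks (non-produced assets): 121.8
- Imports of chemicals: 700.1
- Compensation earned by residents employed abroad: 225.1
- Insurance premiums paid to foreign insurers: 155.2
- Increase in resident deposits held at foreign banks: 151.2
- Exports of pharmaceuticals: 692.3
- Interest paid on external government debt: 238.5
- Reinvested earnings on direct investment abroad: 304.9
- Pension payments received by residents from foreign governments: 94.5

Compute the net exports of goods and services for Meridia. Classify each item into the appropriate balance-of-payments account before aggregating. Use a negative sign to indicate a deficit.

389.7

Goods: 1745.2 - 2443.9 + 692.3 + 2486.4 - 700.1 - 1249.8 = 530.1
Services: -155.2 - 307.4 + 322.2 = -140.4
Trade balance = 530.1 + (-140.4) = 389.7
(Excluded from the trade balance — capital account: sale of embassy land to a foreign government 47.5, acquisition of foreign patents and trademarks (non-produced assets) 121.8; primary income: compensation paid to foreign seasonal workers 141.2, dividends paid to foreign shareholders of resident firms 460.6, compensation earned by residents employed abroad 225.1, interest paid on external government debt 238.5, reinvested earnings on direct investment abroad 304.9; financial account: sale of domestic government bonds to non-residents 531.5, borrowing by resident firms from foreign banks 858.1, increase in resident deposits held at foreign banks 151.2; secondary income: pension payments received by residents from foreign governments 94.5.)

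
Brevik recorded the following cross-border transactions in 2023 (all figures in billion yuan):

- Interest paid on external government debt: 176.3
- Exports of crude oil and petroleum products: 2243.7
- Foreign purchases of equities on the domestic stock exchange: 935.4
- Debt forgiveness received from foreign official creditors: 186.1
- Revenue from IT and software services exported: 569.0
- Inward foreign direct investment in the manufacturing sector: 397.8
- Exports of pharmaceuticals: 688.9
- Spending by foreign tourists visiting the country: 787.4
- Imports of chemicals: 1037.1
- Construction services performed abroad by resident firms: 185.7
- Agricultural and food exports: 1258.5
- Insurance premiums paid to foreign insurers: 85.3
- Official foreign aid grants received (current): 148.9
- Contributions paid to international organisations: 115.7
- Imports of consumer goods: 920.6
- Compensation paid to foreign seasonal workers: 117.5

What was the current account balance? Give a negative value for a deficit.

3429.6

Goods: 1258.5 - 920.6 + 688.9 + 2243.7 - 1037.1 = 2233.4
Services: 787.4 - 85.3 + 185.7 + 569.0 = 1456.8
Primary income: -117.5 - 176.3 = -293.8
Secondary income: -115.7 + 148.9 = 33.2
Current account = 2233.4 + 1456.8 + (-293.8) + 33.2 = 3429.6
(Excluded from the current account — financial account: foreign purchases of equities on the domestic stock exchange 935.4, inward foreign direct investment in the manufacturing sector 397.8; capital account: debt forgiveness received from foreign official creditors 186.1.)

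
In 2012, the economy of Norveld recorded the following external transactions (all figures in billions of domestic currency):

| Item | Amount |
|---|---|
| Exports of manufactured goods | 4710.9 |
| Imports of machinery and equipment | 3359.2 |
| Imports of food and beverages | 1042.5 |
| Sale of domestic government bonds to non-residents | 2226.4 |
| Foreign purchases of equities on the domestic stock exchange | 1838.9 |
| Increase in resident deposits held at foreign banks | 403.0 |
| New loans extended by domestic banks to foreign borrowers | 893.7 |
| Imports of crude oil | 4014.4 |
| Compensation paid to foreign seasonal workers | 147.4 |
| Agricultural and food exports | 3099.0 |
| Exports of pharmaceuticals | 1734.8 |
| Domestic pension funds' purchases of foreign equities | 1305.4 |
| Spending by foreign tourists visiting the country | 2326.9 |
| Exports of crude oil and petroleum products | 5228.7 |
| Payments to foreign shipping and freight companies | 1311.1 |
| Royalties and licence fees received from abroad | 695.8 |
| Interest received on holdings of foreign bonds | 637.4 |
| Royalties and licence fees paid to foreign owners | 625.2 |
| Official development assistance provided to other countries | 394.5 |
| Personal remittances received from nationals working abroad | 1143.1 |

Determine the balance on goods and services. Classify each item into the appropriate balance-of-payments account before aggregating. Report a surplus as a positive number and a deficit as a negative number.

Goods: -4014.4 - 3359.2 + 3099.0 + 5228.7 - 1042.5 + 4710.9 + 1734.8 = 6357.3
Services: -625.2 + 2326.9 - 1311.1 + 695.8 = 1086.4
Trade balance = 6357.3 + 1086.4 = 7443.7
(Excluded from the trade balance — financial account: sale of domestic government bonds to non-residents 2226.4, foreign purchases of equities on the domestic stock exchange 1838.9, increase in resident deposits held at foreign banks 403.0, new loans extended by domestic banks to foreign borrowers 893.7, domestic pension funds' purchases of foreign equities 1305.4; primary income: compensation paid to foreign seasonal workers 147.4, interest received on holdings of foreign bonds 637.4; secondary income: official development assistance provided to other countries 394.5, personal remittances received from nationals working abroad 1143.1.)

7443.7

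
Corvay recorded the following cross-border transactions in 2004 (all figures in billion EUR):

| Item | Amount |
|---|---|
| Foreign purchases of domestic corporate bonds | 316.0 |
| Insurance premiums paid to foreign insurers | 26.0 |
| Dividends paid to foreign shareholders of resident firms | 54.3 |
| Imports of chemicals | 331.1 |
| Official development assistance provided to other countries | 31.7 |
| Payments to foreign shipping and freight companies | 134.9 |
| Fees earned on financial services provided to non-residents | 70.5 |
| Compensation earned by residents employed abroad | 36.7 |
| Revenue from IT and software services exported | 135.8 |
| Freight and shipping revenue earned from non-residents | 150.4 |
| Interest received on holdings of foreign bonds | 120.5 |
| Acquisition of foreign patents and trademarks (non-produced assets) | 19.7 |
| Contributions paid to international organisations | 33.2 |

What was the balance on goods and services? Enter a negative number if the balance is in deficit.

-135.3

Goods: -331.1
Services: 70.5 + 150.4 - 26.0 - 134.9 + 135.8 = 195.8
Trade balance = -331.1 + 195.8 = -135.3
(Excluded from the trade balance — financial account: foreign purchases of domestic corporate bonds 316.0; primary income: dividends paid to foreign shareholders of resident firms 54.3, compensation earned by residents employed abroad 36.7, interest received on holdings of foreign bonds 120.5; secondary income: official development assistance provided to other countries 31.7, contributions paid to international organisations 33.2; capital account: acquisition of foreign patents and trademarks (non-produced assets) 19.7.)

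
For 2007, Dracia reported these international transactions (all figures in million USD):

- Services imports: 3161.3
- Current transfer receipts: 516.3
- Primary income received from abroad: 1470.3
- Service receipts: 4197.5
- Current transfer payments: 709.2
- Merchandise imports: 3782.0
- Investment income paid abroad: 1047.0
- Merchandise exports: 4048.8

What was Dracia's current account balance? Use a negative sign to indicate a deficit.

Goods balance = 4048.8 - 3782.0 = 266.8
Services balance = 4197.5 - 3161.3 = 1036.2
Trade balance (goods + services) = 266.8 + 1036.2 = 1303.0
Net primary income = 1470.3 - 1047.0 = 423.3
Net secondary income = 516.3 - 709.2 = -192.9
Current account = 1303.0 + 423.3 + (-192.9) = 1533.4

1533.4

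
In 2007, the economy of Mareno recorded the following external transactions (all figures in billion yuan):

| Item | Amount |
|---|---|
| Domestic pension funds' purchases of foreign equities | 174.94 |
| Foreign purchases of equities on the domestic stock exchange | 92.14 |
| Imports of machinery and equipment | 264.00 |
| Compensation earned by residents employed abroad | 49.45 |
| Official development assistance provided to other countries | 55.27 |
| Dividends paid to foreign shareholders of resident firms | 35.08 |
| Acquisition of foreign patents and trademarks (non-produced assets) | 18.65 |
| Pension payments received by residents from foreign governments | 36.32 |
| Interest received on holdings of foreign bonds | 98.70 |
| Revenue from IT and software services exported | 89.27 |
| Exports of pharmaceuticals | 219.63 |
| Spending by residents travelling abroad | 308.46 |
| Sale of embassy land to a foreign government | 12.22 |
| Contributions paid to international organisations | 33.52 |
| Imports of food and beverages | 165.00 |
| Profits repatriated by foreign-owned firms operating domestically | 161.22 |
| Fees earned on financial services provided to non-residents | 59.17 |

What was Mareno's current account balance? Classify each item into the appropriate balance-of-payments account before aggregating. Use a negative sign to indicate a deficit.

-470.01

Goods: -165.00 + 219.63 - 264.00 = -209.37
Services: 59.17 + 89.27 - 308.46 = -160.02
Primary income: 98.70 + 49.45 - 161.22 - 35.08 = -48.15
Secondary income: -55.27 - 33.52 + 36.32 = -52.47
Current account = (-209.37) + (-160.02) + (-48.15) + (-52.47) = -470.01
(Excluded from the current account — financial account: domestic pension funds' purchases of foreign equities 174.94, foreign purchases of equities on the domestic stock exchange 92.14; capital account: acquisition of foreign patents and trademarks (non-produced assets) 18.65, sale of embassy land to a foreign government 12.22.)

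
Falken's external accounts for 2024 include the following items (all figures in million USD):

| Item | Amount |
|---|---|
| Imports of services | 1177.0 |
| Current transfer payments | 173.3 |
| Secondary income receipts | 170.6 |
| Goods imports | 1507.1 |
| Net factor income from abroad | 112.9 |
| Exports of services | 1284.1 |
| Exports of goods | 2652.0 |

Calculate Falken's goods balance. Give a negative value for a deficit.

1144.9

Goods balance = 2652.0 - 1507.1 = 1144.9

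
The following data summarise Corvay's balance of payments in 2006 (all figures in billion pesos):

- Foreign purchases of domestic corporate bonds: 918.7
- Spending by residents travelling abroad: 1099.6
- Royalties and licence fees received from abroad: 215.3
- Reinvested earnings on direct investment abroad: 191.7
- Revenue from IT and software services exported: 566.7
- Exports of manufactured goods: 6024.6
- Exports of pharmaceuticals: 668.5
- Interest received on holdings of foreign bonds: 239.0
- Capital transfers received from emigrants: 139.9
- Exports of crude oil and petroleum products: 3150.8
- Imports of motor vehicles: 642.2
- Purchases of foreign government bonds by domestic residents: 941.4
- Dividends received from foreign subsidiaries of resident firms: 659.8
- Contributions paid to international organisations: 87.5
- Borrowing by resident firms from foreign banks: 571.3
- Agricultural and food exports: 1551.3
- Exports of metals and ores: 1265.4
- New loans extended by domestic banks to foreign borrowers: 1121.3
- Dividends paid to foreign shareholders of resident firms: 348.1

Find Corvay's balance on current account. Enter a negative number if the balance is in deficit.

Goods: 3150.8 - 642.2 + 668.5 + 1551.3 + 1265.4 + 6024.6 = 12018.4
Services: 215.3 - 1099.6 + 566.7 = -317.6
Primary income: 191.7 + 239.0 + 659.8 - 348.1 = 742.4
Secondary income: -87.5
Current account = 12018.4 + (-317.6) + 742.4 + (-87.5) = 12355.7
(Excluded from the current account — financial account: foreign purchases of domestic corporate bonds 918.7, purchases of foreign government bonds by domestic residents 941.4, borrowing by resident firms from foreign banks 571.3, new loans extended by domestic banks to foreign borrowers 1121.3; capital account: capital transfers received from emigrants 139.9.)

12355.7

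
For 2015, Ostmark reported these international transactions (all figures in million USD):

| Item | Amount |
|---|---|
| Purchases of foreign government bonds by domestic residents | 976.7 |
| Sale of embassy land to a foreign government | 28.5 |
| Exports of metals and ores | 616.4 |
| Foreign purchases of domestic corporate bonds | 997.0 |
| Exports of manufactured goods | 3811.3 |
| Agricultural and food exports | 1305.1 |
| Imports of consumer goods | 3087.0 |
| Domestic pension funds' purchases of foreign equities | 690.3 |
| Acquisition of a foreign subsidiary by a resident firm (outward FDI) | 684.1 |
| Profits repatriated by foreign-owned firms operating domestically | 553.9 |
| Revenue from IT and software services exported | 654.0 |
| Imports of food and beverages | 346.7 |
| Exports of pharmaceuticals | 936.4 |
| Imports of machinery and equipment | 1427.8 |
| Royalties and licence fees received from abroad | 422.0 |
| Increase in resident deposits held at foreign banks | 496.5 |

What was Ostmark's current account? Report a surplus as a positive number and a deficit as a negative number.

Goods: 936.4 - 3087.0 - 1427.8 + 3811.3 - 346.7 + 1305.1 + 616.4 = 1807.7
Services: 422.0 + 654.0 = 1076.0
Primary income: -553.9
Current account = 1807.7 + 1076.0 + (-553.9) = 2329.8
(Excluded from the current account — financial account: purchases of foreign government bonds by domestic residents 976.7, foreign purchases of domestic corporate bonds 997.0, domestic pension funds' purchases of foreign equities 690.3, acquisition of a foreign subsidiary by a resident firm (outward FDI) 684.1, increase in resident deposits held at foreign banks 496.5; capital account: sale of embassy land to a foreign government 28.5.)

2329.8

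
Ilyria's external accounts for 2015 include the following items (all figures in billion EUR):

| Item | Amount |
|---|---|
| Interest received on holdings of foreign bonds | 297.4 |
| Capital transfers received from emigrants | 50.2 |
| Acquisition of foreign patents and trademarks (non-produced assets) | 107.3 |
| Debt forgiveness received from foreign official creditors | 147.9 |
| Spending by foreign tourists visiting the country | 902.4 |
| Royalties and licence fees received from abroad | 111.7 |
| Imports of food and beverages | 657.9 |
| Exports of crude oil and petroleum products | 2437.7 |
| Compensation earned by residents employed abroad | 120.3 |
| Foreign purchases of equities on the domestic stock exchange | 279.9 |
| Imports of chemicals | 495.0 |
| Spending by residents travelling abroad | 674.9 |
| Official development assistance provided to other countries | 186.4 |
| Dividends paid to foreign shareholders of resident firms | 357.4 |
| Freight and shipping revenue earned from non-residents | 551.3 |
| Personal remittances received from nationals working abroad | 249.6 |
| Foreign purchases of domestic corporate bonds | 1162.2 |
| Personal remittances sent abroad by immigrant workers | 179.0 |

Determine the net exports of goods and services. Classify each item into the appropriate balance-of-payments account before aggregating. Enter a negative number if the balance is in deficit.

2175.3

Goods: 2437.7 - 495.0 - 657.9 = 1284.8
Services: 551.3 + 111.7 + 902.4 - 674.9 = 890.5
Trade balance = 1284.8 + 890.5 = 2175.3
(Excluded from the trade balance — primary income: interest received on holdings of foreign bonds 297.4, compensation earned by residents employed abroad 120.3, dividends paid to foreign shareholders of resident firms 357.4; capital account: capital transfers received from emigrants 50.2, acquisition of foreign patents and trademarks (non-produced assets) 107.3, debt forgiveness received from foreign official creditors 147.9; financial account: foreign purchases of equities on the domestic stock exchange 279.9, foreign purchases of domestic corporate bonds 1162.2; secondary income: official development assistance provided to other countries 186.4, personal remittances received from nationals working abroad 249.6, personal remittances sent abroad by immigrant workers 179.0.)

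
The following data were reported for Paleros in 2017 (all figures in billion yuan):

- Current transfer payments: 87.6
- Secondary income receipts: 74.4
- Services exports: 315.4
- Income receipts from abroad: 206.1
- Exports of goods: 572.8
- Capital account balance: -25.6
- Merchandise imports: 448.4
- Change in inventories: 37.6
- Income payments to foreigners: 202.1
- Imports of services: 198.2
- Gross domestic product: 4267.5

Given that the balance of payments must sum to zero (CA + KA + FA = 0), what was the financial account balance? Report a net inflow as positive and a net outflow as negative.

Goods balance = 572.8 - 448.4 = 124.4
Services balance = 315.4 - 198.2 = 117.2
Trade balance (goods + services) = 124.4 + 117.2 = 241.6
Net primary income = 206.1 - 202.1 = 4.0
Net secondary income = 74.4 - 87.6 = -13.2
Current account = 241.6 + 4.0 + (-13.2) = 232.4
Financial account = -(232.4 + (-25.6)) = -206.8

-206.8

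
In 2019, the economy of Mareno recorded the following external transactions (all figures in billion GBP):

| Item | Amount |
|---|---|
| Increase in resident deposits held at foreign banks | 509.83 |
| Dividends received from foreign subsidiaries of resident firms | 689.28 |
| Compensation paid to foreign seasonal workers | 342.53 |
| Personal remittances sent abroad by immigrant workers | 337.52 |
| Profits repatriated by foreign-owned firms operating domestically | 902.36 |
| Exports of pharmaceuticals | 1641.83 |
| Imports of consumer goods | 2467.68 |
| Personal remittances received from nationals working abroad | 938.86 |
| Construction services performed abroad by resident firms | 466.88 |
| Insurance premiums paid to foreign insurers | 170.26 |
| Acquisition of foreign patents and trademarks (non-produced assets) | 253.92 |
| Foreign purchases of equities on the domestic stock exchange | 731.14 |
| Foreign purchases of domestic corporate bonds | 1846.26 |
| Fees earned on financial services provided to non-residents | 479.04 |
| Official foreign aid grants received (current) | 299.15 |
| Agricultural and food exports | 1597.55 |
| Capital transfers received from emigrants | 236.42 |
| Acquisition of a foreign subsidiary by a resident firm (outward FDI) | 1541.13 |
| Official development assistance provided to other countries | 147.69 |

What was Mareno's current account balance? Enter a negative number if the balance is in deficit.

Goods: 1641.83 + 1597.55 - 2467.68 = 771.70
Services: -170.26 + 479.04 + 466.88 = 775.66
Primary income: 689.28 - 902.36 - 342.53 = -555.61
Secondary income: -147.69 - 337.52 + 938.86 + 299.15 = 752.80
Current account = 771.70 + 775.66 + (-555.61) + 752.80 = 1744.55
(Excluded from the current account — financial account: increase in resident deposits held at foreign banks 509.83, foreign purchases of equities on the domestic stock exchange 731.14, foreign purchases of domestic corporate bonds 1846.26, acquisition of a foreign subsidiary by a resident firm (outward FDI) 1541.13; capital account: acquisition of foreign patents and trademarks (non-produced assets) 253.92, capital transfers received from emigrants 236.42.)

1744.55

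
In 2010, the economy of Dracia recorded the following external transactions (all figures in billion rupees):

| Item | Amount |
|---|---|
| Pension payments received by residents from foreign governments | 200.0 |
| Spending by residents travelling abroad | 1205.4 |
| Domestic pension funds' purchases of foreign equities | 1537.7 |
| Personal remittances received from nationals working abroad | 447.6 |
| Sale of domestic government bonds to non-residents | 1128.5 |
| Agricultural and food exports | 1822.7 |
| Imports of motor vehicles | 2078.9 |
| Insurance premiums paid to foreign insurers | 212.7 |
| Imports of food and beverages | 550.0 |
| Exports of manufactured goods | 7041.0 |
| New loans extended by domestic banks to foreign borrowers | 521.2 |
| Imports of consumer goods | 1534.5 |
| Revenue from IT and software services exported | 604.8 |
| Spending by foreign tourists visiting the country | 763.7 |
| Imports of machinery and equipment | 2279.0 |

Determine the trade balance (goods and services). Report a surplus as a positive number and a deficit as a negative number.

2371.7

Goods: -1534.5 - 2078.9 + 1822.7 - 2279.0 - 550.0 + 7041.0 = 2421.3
Services: -212.7 - 1205.4 + 604.8 + 763.7 = -49.6
Trade balance = 2421.3 + (-49.6) = 2371.7
(Excluded from the trade balance — secondary income: pension payments received by residents from foreign governments 200.0, personal remittances received from nationals working abroad 447.6; financial account: domestic pension funds' purchases of foreign equities 1537.7, sale of domestic government bonds to non-residents 1128.5, new loans extended by domestic banks to foreign borrowers 521.2.)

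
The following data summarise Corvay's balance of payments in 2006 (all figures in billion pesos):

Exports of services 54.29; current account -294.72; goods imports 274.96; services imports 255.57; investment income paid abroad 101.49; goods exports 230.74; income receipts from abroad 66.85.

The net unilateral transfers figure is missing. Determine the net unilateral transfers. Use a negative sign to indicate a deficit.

-14.58

Current account = goods balance + services balance + net primary income + net secondary income
Sum of the known components = -280.14
Net unilateral transfers = CA - (known components) = -294.72 - (-280.14) = -14.58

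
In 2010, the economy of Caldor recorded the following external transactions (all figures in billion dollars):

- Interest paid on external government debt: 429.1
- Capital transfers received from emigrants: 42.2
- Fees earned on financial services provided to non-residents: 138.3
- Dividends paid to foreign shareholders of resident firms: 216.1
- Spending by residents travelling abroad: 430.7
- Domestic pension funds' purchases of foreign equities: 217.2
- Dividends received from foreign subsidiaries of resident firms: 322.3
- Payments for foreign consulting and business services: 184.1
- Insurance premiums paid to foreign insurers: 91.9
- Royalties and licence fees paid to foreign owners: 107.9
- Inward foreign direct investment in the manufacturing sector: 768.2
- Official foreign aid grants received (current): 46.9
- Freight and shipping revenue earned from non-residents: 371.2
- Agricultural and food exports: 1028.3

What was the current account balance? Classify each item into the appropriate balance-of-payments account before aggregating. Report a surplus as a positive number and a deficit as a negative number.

Goods: 1028.3
Services: -107.9 - 184.1 - 430.7 + 138.3 + 371.2 - 91.9 = -305.1
Primary income: -216.1 - 429.1 + 322.3 = -322.9
Secondary income: 46.9
Current account = 1028.3 + (-305.1) + (-322.9) + 46.9 = 447.2
(Excluded from the current account — capital account: capital transfers received from emigrants 42.2; financial account: domestic pension funds' purchases of foreign equities 217.2, inward foreign direct investment in the manufacturing sector 768.2.)

447.2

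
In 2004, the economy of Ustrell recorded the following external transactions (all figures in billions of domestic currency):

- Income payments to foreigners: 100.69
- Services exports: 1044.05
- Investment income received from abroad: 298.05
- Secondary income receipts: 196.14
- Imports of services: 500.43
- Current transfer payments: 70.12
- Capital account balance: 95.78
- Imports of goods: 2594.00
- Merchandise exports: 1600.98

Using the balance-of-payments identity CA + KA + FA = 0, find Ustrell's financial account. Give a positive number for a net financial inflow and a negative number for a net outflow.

30.24

Goods balance = 1600.98 - 2594.00 = -993.02
Services balance = 1044.05 - 500.43 = 543.62
Trade balance (goods + services) = -993.02 + 543.62 = -449.40
Net primary income = 298.05 - 100.69 = 197.36
Net secondary income = 196.14 - 70.12 = 126.02
Current account = -449.40 + 197.36 + 126.02 = -126.02
Financial account = -(-126.02 + 95.78) = 30.24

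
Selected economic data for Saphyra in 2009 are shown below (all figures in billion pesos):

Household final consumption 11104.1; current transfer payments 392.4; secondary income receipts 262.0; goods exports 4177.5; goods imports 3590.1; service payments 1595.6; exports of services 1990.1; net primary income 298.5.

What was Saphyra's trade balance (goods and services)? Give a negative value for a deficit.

981.9

Goods balance = 4177.5 - 3590.1 = 587.4
Services balance = 1990.1 - 1595.6 = 394.5
Trade balance (goods + services) = 587.4 + 394.5 = 981.9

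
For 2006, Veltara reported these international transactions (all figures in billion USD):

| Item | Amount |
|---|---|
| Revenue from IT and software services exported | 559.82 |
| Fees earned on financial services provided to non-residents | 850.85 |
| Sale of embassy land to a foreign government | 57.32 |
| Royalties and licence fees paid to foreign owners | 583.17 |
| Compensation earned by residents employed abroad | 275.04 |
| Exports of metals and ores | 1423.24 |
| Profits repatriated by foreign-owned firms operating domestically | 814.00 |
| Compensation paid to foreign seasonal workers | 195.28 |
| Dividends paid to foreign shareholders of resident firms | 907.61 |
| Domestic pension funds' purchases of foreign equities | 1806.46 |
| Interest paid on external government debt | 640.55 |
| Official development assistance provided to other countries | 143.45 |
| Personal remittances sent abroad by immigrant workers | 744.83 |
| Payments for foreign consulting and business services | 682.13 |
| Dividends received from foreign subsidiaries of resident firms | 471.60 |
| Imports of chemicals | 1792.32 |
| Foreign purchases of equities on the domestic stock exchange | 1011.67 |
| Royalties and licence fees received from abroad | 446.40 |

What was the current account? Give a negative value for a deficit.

Goods: -1792.32 + 1423.24 = -369.08
Services: 446.40 - 682.13 + 559.82 - 583.17 + 850.85 = 591.77
Primary income: -814.00 + 471.60 + 275.04 - 195.28 - 640.55 - 907.61 = -1810.80
Secondary income: -143.45 - 744.83 = -888.28
Current account = (-369.08) + 591.77 + (-1810.80) + (-888.28) = -2476.39
(Excluded from the current account — capital account: sale of embassy land to a foreign government 57.32; financial account: domestic pension funds' purchases of foreign equities 1806.46, foreign purchases of equities on the domestic stock exchange 1011.67.)

-2476.39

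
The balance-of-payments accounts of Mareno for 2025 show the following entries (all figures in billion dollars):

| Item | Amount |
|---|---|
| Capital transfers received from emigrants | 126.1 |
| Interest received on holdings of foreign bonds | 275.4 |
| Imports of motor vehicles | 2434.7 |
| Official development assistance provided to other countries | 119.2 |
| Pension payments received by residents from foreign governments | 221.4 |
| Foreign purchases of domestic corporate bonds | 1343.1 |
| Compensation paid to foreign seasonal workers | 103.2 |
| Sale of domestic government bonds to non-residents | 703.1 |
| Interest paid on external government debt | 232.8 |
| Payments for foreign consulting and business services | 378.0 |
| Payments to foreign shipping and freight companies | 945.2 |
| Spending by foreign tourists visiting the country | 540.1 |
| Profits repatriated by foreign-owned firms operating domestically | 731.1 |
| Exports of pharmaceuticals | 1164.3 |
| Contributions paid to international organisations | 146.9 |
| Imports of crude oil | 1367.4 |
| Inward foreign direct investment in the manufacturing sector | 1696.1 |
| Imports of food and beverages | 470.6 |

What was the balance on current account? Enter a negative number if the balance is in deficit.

Goods: -1367.4 - 2434.7 + 1164.3 - 470.6 = -3108.4
Services: 540.1 - 378.0 - 945.2 = -783.1
Primary income: -731.1 + 275.4 - 232.8 - 103.2 = -791.7
Secondary income: -146.9 + 221.4 - 119.2 = -44.7
Current account = (-3108.4) + (-783.1) + (-791.7) + (-44.7) = -4727.9
(Excluded from the current account — capital account: capital transfers received from emigrants 126.1; financial account: foreign purchases of domestic corporate bonds 1343.1, sale of domestic government bonds to non-residents 703.1, inward foreign direct investment in the manufacturing sector 1696.1.)

-4727.9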